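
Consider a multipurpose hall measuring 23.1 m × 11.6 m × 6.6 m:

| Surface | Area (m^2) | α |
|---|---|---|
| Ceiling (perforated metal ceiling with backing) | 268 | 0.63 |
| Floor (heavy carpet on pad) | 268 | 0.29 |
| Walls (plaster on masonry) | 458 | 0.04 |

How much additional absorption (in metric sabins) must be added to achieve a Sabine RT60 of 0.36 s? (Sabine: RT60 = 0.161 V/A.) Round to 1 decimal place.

Summing Sᵢαᵢ: 168.840 + 77.720 + 18.320 → A₁ = 264.880 sabins.
For T = 0.36 s, need A₂ = 0.161·V/T = 0.161·1768.536/0.36 = 790.929 sabins.
ΔA = A₂ − A₁ = 790.929 − 264.880 = 526.0 sabins.

526.0 sabins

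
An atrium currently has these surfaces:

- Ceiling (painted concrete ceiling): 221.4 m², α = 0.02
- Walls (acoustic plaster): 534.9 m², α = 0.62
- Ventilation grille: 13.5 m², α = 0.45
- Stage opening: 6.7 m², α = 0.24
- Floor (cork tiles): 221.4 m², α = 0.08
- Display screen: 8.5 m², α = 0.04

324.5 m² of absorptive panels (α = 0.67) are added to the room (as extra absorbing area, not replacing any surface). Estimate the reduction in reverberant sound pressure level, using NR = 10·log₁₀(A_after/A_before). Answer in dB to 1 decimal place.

2.0 dB

A_before = Σ Sᵢαᵢ = 221.4·0.02 + 534.9·0.62 + 13.5·0.45 + 6.7·0.24 + 221.4·0.08 + 8.5·0.04 = 361.801 sabins.
Treatment contributes 324.5·0.67 = 217.415 sabins.
New total A_after = 579.216 sabins.
NR = 10·log₁₀(579.216/361.801) = 2.0 dB.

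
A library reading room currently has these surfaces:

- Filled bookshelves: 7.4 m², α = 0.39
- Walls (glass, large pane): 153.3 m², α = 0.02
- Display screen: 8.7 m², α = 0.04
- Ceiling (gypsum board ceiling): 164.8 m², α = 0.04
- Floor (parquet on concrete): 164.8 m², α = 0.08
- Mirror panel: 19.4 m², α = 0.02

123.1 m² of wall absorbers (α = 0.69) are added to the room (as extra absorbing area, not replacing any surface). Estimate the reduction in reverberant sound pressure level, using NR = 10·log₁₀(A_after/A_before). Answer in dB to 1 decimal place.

Summing Sᵢαᵢ: 2.886 + 3.066 + 0.348 + 6.592 + 13.184 + 0.388 → A_before = 26.464 sabins.
Added absorption = 123.1 × 0.69 = 84.939 sabins.
A_after = 26.464 + 84.939 = 111.403 sabins.
Reduction = 10 log₁₀(A_after/A_before) = 10 log₁₀(4.2096) = 6.2 dB.

6.2 dB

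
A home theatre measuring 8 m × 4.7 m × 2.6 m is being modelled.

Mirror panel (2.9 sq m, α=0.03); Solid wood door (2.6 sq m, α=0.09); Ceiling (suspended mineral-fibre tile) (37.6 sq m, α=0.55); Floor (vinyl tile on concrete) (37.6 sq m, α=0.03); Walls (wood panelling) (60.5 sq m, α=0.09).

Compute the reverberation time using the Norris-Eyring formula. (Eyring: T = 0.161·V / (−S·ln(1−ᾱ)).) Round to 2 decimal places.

0.51 s

S = Σ Sᵢ = 141.2 sq m.
Σ(Sᵢαᵢ) = 2.9·0.03 + 2.6·0.09 + 37.6·0.55 + 37.6·0.03 + 60.5·0.09 = 27.574.
Mean coefficient ᾱ = A/S = 0.1953.
Eyring denominator: −S ln(1−ᾱ) = 30.681.
V = 8 × 4.7 × 2.6 = 97.76 m³.
RT60 = 0.161 × 97.76 / 30.681 = 0.51 s.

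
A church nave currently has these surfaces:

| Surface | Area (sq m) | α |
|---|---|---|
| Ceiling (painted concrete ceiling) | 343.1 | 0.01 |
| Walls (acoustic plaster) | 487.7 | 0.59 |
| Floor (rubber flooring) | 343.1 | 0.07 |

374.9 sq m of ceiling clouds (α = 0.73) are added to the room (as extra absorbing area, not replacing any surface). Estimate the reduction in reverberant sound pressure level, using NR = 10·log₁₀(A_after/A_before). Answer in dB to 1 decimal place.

A_before = Σ Sᵢαᵢ = 343.1×0.01 + 487.7×0.59 + 343.1×0.07 = 315.191 sabins.
Added absorption = 374.9 × 0.73 = 273.677 sabins.
A_after = 315.191 + 273.677 = 588.868 sabins.
NR = 10·log₁₀(588.868/315.191) = 2.7 dB.

2.7 dB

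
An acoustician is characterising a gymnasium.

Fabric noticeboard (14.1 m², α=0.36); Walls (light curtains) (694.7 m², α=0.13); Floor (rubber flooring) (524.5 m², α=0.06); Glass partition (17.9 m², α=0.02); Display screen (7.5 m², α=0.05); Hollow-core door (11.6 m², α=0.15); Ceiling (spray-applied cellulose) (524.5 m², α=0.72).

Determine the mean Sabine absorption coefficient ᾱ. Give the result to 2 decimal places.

0.28

S = Σ Sᵢ = 14.1 + 694.7 + 524.5 + 17.9 + 7.5 + 11.6 + 524.5 = 1794.8 m².
Weighted sum Σ Sα = 506.970.
ᾱ = A/S = 0.28.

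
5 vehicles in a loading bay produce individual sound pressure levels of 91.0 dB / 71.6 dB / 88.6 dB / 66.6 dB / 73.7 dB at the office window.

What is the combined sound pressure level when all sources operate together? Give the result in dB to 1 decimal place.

93.1 dB

Σ 10^(Lᵢ/10) = 2.026e+09.
Back to dB: 10·log₁₀ Σ = 93.1 dB.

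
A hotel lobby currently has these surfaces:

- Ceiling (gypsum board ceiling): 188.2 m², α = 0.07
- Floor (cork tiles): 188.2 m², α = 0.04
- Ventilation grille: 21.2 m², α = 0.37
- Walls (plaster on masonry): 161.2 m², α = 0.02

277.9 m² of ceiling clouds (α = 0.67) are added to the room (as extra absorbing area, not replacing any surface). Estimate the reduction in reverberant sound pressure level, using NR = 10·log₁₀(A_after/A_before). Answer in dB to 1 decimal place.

8.4 dB

A_before = Σ Sᵢαᵢ = 188.2×0.07 + 188.2×0.04 + 21.2×0.37 + 161.2×0.02 = 31.770 sabins.
Added absorption = 277.9 × 0.67 = 186.193 sabins.
A_after = 31.770 + 186.193 = 217.963 sabins.
NR = 10·log₁₀(217.963/31.770) = 8.4 dB.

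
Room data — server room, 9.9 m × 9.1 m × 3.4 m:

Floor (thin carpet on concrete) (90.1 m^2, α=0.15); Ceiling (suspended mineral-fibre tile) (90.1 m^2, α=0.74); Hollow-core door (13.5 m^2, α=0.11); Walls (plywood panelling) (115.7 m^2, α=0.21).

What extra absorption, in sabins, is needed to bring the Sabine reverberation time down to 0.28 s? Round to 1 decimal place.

Total absorption A₁ = 90.1×0.15 + 90.1×0.74 + 13.5×0.11 + 115.7×0.21
  = 13.515 + 66.674 + 1.485 + 24.297 = 105.971 m^2 sabins.
Target A₂ = 0.161·306.306/0.28 = 176.126 sabins (V = 306.306 m³).
ΔA = A₂ − A₁ = 176.126 − 105.971 = 70.2 sabins.

70.2 sabins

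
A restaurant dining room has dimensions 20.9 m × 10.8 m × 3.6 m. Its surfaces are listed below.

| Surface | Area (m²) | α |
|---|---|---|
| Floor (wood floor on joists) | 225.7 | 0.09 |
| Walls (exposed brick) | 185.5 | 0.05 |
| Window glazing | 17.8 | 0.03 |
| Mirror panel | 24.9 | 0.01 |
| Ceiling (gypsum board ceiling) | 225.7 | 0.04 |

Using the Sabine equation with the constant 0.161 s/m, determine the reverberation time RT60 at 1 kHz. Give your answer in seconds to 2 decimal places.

Total absorption A = 225.7*0.09 + 185.5*0.05 + 17.8*0.03 + 24.9*0.01 + 225.7*0.04
  = 20.313 + 9.275 + 0.534 + 0.249 + 9.028 = 39.399 m² sabins.
Volume V = 20.9 × 10.8 × 3.6 = 812.592 m³.
Sabine: RT60 = 0.161 × 812.592 / 39.399 = 3.32 s.

3.32 s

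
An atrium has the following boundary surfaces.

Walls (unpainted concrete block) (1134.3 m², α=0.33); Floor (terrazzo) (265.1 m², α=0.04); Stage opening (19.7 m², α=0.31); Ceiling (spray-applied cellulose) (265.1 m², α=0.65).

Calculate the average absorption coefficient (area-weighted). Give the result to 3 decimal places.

0.334

S = Σ Sᵢ = 1134.3 + 265.1 + 19.7 + 265.1 = 1684.2 m².
Weighted sum Σ Sα = 563.345.
ᾱ = A/S = 0.334.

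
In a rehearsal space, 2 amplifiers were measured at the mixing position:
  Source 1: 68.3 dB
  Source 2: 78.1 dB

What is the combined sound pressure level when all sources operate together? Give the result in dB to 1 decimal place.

78.5 dB

Σ 10^(Lᵢ/10) = 7.133e+07.
Combined level = 10 log₁₀(7.133e+07) = 78.5 dB.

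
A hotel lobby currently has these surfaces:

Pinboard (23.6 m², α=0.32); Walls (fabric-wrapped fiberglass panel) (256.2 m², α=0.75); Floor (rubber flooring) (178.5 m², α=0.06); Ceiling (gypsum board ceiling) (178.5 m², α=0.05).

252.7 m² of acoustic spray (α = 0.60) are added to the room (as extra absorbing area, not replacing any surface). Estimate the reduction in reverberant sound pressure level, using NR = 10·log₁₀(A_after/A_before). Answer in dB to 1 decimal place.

2.3 dB

A_before = Σ Sᵢαᵢ = 23.6×0.32 + 256.2×0.75 + 178.5×0.06 + 178.5×0.05 = 219.337 sabins.
Added absorption = 252.7 × 0.60 = 151.620 sabins.
New total A_after = 370.957 sabins.
NR = 10·log₁₀(370.957/219.337) = 2.3 dB.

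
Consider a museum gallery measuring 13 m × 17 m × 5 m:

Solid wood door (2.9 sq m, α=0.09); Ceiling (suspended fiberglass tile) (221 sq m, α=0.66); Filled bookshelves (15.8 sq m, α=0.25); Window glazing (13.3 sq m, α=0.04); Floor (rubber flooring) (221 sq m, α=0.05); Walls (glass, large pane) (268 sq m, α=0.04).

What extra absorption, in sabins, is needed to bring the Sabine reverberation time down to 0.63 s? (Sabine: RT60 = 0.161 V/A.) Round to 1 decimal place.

110.0 sabins

A₁ = Σ Sᵢαᵢ = 2.9×0.09 + 221×0.66 + 15.8×0.25 + 13.3×0.04 + 221×0.05 + 268×0.04 = 172.373 sabins.
Target A₂ = 0.161·1105/0.63 = 282.389 sabins (V = 1105 m³).
Additional absorption ΔA = 282.389 − 172.373 = 110.0 sabins.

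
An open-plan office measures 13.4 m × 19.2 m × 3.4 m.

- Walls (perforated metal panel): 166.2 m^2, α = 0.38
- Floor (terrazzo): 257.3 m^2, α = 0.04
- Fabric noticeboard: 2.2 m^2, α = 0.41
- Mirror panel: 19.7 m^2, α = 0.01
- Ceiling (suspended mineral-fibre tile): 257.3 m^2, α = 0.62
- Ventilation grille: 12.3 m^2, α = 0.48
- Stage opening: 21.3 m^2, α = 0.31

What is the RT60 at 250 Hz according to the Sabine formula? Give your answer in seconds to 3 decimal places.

Equivalent absorption area: A = 166.2·0.38 + 257.3·0.04 + 2.2·0.41 + 19.7·0.01 + 257.3·0.62 + 12.3·0.48 + 21.3·0.31 = 246.580 m^2.
Room volume: 874.752 m³.
RT60 = 0.161 · V / A = 0.161 × 874.752 / 246.580 = 0.571 s.

0.571 seconds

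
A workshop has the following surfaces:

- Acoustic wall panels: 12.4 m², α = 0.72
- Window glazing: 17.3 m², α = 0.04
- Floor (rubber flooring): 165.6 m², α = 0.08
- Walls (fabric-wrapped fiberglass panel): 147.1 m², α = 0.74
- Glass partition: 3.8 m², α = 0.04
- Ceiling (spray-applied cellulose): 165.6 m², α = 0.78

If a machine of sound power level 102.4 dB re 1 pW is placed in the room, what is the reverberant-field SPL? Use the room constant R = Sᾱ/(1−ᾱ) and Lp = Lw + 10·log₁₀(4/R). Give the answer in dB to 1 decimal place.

81.2 dB

Σ(Sᵢαᵢ) = 12.4×0.72 + 17.3×0.04 + 165.6×0.08 + 147.1×0.74 + 3.8×0.04 + 165.6×0.78 = 261.042; total area S = 511.8 m².
ᾱ = 261.042/511.8 = 0.5100; R = Sᾱ/(1−ᾱ) = 261.042/(1−0.5100) = 532.739 m².
Lp = Lw + 10 log₁₀(4/R) = 102.4 -21.24 = 81.2 dB.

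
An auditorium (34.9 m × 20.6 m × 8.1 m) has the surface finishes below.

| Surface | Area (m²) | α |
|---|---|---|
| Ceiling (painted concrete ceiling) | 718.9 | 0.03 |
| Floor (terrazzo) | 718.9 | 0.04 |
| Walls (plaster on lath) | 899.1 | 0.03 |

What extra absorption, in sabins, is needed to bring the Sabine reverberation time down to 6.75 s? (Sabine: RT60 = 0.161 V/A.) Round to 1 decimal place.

Total absorption A₁ = 718.9*0.03 + 718.9*0.04 + 899.1*0.03
  = 21.567 + 28.756 + 26.973 = 77.296 m² sabins.
V = 5823.414 m³. Required absorption A₂ = 0.161 × 5823.414 / 6.75 = 138.899 sabins.
Shortfall: 138.899 − 77.296 = 61.6 sabins.

61.6 sabins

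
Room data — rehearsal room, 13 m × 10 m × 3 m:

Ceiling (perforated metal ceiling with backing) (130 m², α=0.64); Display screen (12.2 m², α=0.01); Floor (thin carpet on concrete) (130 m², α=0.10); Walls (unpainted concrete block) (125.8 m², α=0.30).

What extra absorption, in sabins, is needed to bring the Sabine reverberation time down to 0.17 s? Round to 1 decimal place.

A₁ = Σ Sᵢαᵢ = 130*0.64 + 12.2*0.01 + 130*0.10 + 125.8*0.30 = 134.062 sabins.
Target A₂ = 0.161·390/0.17 = 369.353 sabins (V = 390 m³).
Shortfall: 369.353 − 134.062 = 235.3 sabins.

235.3 sabins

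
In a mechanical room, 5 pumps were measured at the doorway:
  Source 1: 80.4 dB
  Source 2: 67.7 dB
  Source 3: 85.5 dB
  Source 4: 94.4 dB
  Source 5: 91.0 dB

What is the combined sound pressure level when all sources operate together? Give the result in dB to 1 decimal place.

96.5 dB

Σ 10^(Lᵢ/10) = 4.484e+09.
Back to dB: 10·log₁₀ Σ = 96.5 dB.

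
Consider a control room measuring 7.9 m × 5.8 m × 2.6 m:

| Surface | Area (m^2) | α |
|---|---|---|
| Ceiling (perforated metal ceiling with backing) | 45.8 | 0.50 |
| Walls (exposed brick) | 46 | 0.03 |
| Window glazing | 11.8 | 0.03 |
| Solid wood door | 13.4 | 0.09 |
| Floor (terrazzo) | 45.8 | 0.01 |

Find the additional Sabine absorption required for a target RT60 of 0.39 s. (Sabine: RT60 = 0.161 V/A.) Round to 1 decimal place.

Summing Sᵢαᵢ: 22.900 + 1.380 + 0.354 + 1.206 + 0.458 → A₁ = 26.298 sabins.
For T = 0.39 s, need A₂ = 0.161·V/T = 0.161·119.132/0.39 = 49.180 sabins.
Shortfall: 49.180 − 26.298 = 22.9 sabins.

22.9 sabins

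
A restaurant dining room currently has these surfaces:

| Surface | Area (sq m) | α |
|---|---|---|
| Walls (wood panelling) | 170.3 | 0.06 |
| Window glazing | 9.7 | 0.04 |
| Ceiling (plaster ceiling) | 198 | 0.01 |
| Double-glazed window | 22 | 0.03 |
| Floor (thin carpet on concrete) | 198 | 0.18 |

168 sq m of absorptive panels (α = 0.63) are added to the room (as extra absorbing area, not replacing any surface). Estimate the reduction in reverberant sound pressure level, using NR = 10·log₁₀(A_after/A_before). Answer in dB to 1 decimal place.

5.0 dB

Total absorption A_before = 170.3×0.06 + 9.7×0.04 + 198×0.01 + 22×0.03 + 198×0.18
  = 10.218 + 0.388 + 1.980 + 0.660 + 35.640 = 48.886 sq m sabins.
Treatment contributes 168·0.63 = 105.840 sabins.
A_after = 48.886 + 105.840 = 154.726 sabins.
NR = 10·log₁₀(154.726/48.886) = 5.0 dB.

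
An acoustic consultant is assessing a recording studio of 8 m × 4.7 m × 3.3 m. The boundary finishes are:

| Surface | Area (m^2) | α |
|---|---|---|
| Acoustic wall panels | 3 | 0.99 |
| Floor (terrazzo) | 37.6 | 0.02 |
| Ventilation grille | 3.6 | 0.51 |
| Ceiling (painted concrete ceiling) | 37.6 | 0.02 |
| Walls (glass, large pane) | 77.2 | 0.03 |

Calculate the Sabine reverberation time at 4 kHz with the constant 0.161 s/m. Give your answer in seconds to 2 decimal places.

2.32 s

Summing Sᵢαᵢ: 2.970 + 0.752 + 1.836 + 0.752 + 2.316 → A = 8.626 sabins.
Volume V = 8 × 4.7 × 3.3 = 124.08 m³.
RT60 = 0.161 · V / A = 0.161 × 124.08 / 8.626 = 2.32 s.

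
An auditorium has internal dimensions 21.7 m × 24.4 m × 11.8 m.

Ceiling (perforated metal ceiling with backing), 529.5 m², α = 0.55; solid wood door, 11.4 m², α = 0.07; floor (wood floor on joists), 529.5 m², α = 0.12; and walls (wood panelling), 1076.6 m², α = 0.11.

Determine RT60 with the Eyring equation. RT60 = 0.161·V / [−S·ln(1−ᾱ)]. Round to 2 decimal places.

S = Σ Sᵢ = 2147.0 m².
Absorption A = 529.5·0.55 + 11.4·0.07 + 529.5·0.12 + 1076.6·0.11 = 473.989 sabins.
ᾱ = 473.989 / 2147.0 = 0.2208.
Eyring denominator: −S ln(1−ᾱ) = 535.650.
V = 21.7 × 24.4 × 11.8 = 6247.864 m³.
T = 0.161·V/[−S·ln(1−ᾱ)] = 0.161·6247.864/535.650 = 1.88 s.

1.88 sec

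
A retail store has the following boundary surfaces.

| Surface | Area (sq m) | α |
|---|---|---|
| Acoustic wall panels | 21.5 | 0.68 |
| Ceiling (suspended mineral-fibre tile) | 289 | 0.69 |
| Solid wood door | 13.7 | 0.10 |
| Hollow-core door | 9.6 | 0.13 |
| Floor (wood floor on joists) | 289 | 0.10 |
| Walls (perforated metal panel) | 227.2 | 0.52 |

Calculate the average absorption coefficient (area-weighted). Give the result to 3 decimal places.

0.428

S = Σ Sᵢ = 21.5 + 289 + 13.7 + 9.6 + 289 + 227.2 = 850.0 sq m.
A = 21.5×0.68 + 289×0.69 + 13.7×0.10 + 9.6×0.13 + 289×0.10 + 227.2×0.52 = 363.692 sabins.
ᾱ = A/S = 0.428.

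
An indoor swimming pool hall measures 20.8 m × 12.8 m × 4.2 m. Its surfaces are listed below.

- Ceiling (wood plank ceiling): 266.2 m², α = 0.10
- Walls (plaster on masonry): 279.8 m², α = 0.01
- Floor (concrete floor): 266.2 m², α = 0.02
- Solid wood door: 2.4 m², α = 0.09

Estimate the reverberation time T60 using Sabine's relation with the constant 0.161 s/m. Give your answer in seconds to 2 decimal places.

Equivalent absorption area: A = 266.2×0.10 + 279.8×0.01 + 266.2×0.02 + 2.4×0.09 = 34.958 m².
Volume V = 20.8 × 12.8 × 4.2 = 1118.208 m³.
Sabine: RT60 = 0.161 × 1118.208 / 34.958 = 5.15 s.

5.15 s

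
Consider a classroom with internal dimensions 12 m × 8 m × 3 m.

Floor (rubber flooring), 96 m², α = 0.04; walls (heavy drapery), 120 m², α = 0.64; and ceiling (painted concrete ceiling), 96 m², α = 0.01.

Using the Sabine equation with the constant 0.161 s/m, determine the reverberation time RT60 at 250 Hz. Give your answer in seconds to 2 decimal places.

0.57 s

Equivalent absorption area: A = 96×0.04 + 120×0.64 + 96×0.01 = 81.600 m².
Room volume: 288 m³.
Sabine: RT60 = 0.161 × 288 / 81.600 = 0.57 s.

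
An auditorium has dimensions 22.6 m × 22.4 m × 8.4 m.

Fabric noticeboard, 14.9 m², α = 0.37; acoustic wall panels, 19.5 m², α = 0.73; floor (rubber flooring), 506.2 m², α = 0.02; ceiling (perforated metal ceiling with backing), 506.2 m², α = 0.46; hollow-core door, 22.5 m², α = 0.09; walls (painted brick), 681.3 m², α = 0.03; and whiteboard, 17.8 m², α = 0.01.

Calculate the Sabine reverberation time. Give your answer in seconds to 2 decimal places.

Total absorption A = 14.9·0.37 + 19.5·0.73 + 506.2·0.02 + 506.2·0.46 + 22.5·0.09 + 681.3·0.03 + 17.8·0.01
  = 5.513 + 14.235 + 10.124 + 232.852 + 2.025 + 20.439 + 0.178 = 285.366 m² sabins.
Volume V = 22.6 × 22.4 × 8.4 = 4252.416 m³.
RT60 = 0.161 · V / A = 0.161 × 4252.416 / 285.366 = 2.40 s.

2.40 sec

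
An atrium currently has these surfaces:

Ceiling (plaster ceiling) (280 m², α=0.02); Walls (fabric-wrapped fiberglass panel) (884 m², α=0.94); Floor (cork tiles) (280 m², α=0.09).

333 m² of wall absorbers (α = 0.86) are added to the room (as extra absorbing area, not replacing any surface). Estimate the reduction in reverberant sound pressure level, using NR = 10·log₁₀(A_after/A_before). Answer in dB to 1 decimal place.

1.2 dB

Total absorption A_before = 280×0.02 + 884×0.94 + 280×0.09
  = 5.600 + 830.960 + 25.200 = 861.760 m² sabins.
Treatment contributes 333·0.86 = 286.380 sabins.
A_after = 861.760 + 286.380 = 1148.140 sabins.
NR = 10·log₁₀(1148.140/861.760) = 1.2 dB.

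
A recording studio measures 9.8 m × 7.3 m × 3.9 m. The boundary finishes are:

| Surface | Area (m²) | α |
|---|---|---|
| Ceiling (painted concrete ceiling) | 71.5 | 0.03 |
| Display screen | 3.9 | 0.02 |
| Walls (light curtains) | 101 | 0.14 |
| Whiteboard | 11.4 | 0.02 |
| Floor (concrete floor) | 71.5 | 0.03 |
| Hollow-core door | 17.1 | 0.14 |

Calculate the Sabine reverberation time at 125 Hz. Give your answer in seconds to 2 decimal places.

2.13 s

A = Σ Sᵢαᵢ = 71.5*0.03 + 3.9*0.02 + 101*0.14 + 11.4*0.02 + 71.5*0.03 + 17.1*0.14 = 21.130 sabins.
Volume V = 9.8 × 7.3 × 3.9 = 279.006 m³.
Sabine: RT60 = 0.161 × 279.006 / 21.130 = 2.13 s.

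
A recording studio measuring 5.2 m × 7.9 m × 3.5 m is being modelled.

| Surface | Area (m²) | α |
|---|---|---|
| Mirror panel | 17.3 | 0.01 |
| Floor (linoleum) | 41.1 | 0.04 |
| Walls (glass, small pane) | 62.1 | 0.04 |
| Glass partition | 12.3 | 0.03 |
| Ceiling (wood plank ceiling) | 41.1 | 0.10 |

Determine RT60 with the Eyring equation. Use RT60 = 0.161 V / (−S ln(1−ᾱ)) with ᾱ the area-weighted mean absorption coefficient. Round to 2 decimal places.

2.57 seconds

Total surface area S = 17.3 + 41.1 + 62.1 + 12.3 + 41.1 = 173.9 m².
Σ(Sᵢαᵢ) = 17.3·0.01 + 41.1·0.04 + 62.1·0.04 + 12.3·0.03 + 41.1·0.10 = 8.780.
Mean coefficient ᾱ = A/S = 0.0505.
Eyring denominator: −S ln(1−ᾱ) = 9.011.
V = 5.2 × 7.9 × 3.5 = 143.78 m³.
T = 0.161·V/[−S·ln(1−ᾱ)] = 0.161·143.78/9.011 = 2.57 s.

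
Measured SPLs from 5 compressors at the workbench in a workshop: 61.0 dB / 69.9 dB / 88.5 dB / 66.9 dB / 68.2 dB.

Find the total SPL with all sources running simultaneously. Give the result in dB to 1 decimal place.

Converting to relative power and adding: 10^(61.0/10) + 10^(69.9/10) + 10^(88.5/10) + 10^(66.9/10) + 10^(68.2/10) = 7.305e+08.
Back to dB: 10·log₁₀ Σ = 88.6 dB.

88.6 dB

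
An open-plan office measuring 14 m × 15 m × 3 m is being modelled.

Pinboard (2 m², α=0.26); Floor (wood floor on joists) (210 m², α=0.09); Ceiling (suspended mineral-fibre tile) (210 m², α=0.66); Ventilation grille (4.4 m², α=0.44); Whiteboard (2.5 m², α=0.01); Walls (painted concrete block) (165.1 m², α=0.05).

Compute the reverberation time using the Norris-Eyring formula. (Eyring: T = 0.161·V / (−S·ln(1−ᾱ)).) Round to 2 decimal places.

S = Σ Sᵢ = 594.0 m².
Σ(Sᵢαᵢ) = 2·0.26 + 210·0.09 + 210·0.66 + 4.4·0.44 + 2.5·0.01 + 165.1·0.05 = 168.236.
Mean coefficient ᾱ = A/S = 0.2832.
Eyring denominator: −S ln(1−ᾱ) = 197.777.
V = 14 × 15 × 3 = 630 m³.
RT60 = 0.161 × 630 / 197.777 = 0.51 s.

0.51 s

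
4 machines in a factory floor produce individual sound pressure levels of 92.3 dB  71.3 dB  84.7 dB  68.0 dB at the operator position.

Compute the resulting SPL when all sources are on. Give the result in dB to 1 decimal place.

Converting to relative power and adding: 10^(92.3/10) + 10^(71.3/10) + 10^(84.7/10) + 10^(68.0/10) = 2.013e+09.
Back to dB: 10·log₁₀ Σ = 93.0 dB.

93.0 dB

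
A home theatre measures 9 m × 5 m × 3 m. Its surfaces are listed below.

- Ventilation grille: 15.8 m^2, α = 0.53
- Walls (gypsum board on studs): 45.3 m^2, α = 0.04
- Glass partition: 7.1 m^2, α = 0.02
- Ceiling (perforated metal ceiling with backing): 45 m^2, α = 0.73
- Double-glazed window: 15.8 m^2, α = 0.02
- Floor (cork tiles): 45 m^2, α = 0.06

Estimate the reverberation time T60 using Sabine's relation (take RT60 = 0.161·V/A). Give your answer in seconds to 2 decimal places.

Total absorption A = 15.8·0.53 + 45.3·0.04 + 7.1·0.02 + 45·0.73 + 15.8·0.02 + 45·0.06
  = 8.374 + 1.812 + 0.142 + 32.850 + 0.316 + 2.700 = 46.194 m^2 sabins.
Volume V = 9 × 5 × 3 = 135 m³.
Sabine: RT60 = 0.161 × 135 / 46.194 = 0.47 s.

0.47 s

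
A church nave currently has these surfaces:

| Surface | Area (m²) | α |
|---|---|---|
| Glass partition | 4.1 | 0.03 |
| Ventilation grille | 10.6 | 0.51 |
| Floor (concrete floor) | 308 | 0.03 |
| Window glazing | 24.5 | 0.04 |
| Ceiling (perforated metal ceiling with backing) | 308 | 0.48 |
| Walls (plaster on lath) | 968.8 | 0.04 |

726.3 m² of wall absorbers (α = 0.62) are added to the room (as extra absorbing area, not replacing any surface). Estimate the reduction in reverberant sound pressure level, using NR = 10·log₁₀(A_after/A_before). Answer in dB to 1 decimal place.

Summing Sᵢαᵢ: 0.123 + 5.406 + 9.240 + 0.980 + 147.840 + 38.752 → A_before = 202.341 sabins.
Treatment contributes 726.3·0.62 = 450.306 sabins.
A_after = 202.341 + 450.306 = 652.647 sabins.
Reduction = 10 log₁₀(A_after/A_before) = 10 log₁₀(3.2255) = 5.1 dB.

5.1 dB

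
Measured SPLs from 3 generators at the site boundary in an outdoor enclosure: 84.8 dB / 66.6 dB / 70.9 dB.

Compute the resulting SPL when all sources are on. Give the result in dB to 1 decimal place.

Converting to relative power and adding: 10^(84.8/10) + 10^(66.6/10) + 10^(70.9/10) = 3.189e+08.
Combined level = 10 log₁₀(3.189e+08) = 85.0 dB.

85.0 dB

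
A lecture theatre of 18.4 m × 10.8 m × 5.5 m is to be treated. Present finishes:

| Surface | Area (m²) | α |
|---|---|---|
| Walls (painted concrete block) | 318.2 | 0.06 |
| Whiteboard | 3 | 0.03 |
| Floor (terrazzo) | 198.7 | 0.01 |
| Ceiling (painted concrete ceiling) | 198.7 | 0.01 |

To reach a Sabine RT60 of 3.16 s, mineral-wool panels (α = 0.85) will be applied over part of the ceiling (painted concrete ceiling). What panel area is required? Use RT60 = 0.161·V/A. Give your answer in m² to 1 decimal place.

Summing Sᵢαᵢ: 19.092 + 0.090 + 1.987 + 1.987 → A₁ = 23.156 sabins.
Required A₂ = 0.161·1092.96/3.16 = 55.686 sabins.
ΔA needed = 55.686 − 23.156 = 32.530 sabins.
Each m² of panel replacing the ceiling (painted concrete ceiling) adds (0.85 − 0.01) = 0.84 sabins.
Panel area = 32.530 / 0.84 = 38.7 m².

38.7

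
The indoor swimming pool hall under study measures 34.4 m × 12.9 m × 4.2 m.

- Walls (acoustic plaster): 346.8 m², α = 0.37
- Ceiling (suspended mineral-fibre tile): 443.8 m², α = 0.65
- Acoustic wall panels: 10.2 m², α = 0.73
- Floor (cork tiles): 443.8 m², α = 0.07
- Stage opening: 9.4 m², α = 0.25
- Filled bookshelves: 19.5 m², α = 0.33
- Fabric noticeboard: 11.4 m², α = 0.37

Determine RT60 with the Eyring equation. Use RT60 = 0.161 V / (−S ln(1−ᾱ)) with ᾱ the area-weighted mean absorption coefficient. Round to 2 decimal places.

Total surface area S = 346.8 + 443.8 + 10.2 + 443.8 + 9.4 + 19.5 + 11.4 = 1284.9 m².
Absorption A = 346.8×0.37 + 443.8×0.65 + 10.2×0.73 + 443.8×0.07 + 9.4×0.25 + 19.5×0.33 + 11.4×0.37 = 468.301 sabins.
ᾱ = 468.301 / 1284.9 = 0.3645.
−S·ln(1−ᾱ) = −1284.9 × ln(1 − 0.3645) = 582.501.
V = 34.4 × 12.9 × 4.2 = 1863.792 m³.
T = 0.161·V/[−S·ln(1−ᾱ)] = 0.161·1863.792/582.501 = 0.52 s.

0.52 seconds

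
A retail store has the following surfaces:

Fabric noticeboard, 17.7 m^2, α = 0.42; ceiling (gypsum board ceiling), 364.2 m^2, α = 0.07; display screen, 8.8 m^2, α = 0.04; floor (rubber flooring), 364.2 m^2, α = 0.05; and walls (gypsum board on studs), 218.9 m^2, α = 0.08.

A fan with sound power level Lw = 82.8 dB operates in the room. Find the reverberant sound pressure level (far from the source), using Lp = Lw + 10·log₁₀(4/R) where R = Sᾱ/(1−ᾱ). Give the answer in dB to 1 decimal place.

A = 69.002 sabins; S = 973.8 m^2.
ᾱ = 69.002/973.8 = 0.0709; R = Sᾱ/(1−ᾱ) = 69.002/(1−0.0709) = 74.268 m^2.
Lp = Lw + 10 log₁₀(4/R) = 82.8 -12.69 = 70.1 dB.

70.1 dB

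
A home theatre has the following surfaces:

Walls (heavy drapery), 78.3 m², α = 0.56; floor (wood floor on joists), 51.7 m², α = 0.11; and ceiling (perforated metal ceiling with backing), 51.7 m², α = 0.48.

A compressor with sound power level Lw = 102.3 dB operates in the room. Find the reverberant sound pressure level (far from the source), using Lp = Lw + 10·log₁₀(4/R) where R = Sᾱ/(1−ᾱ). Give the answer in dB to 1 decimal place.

Σ(Sᵢαᵢ) = 78.3×0.56 + 51.7×0.11 + 51.7×0.48 = 74.351; total area S = 181.7 m².
ᾱ = 0.4092, so room constant R = A/(1−ᾱ) = 125.848 m².
Lp = 102.3 + 10·log₁₀(4/125.848) = 102.3 + (-14.98) = 87.3 dB.

87.3 dB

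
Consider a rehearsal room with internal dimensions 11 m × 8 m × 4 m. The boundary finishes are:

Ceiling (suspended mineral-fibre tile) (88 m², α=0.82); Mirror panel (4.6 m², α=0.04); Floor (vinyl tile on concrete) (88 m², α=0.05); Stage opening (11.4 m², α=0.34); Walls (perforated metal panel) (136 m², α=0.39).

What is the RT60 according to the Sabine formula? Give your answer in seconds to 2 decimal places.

0.42 sec

Summing Sᵢαᵢ: 72.160 + 0.184 + 4.400 + 3.876 + 53.040 → A = 133.660 sabins.
V = 11·8·4 = 352 m³.
RT60 = 0.161 · V / A = 0.161 × 352 / 133.660 = 0.42 s.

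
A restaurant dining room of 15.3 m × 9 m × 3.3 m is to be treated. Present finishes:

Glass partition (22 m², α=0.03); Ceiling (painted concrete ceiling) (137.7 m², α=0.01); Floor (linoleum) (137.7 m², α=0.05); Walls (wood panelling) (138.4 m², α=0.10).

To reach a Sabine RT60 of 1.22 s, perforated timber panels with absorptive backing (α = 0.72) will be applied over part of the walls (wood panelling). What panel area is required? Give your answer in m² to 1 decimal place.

60.0

Equivalent absorption area: A₁ = 22·0.03 + 137.7·0.01 + 137.7·0.05 + 138.4·0.10 = 22.762 m².
V = 454.41 m³. Target absorption A₂ = 0.161 × 454.41 / 1.22 = 59.967 sabins.
ΔA needed = 59.967 − 22.762 = 37.205 sabins.
Each m² of panel replacing the walls (wood panelling) adds (0.72 − 0.10) = 0.62 sabins.
Area = ΔA/Δα = 37.205/0.62 = 60.0 m².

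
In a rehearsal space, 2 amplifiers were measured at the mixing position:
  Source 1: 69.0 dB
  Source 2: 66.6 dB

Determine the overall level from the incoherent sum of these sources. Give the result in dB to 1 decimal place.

Sum in the linear (power) domain: Σ 10^(Lᵢ/10) = 10^(69.0/10) + 10^(66.6/10) = 1.251e+07.
L_total = 10·log₁₀(1.251e+07) = 71.0 dB.

71.0 dB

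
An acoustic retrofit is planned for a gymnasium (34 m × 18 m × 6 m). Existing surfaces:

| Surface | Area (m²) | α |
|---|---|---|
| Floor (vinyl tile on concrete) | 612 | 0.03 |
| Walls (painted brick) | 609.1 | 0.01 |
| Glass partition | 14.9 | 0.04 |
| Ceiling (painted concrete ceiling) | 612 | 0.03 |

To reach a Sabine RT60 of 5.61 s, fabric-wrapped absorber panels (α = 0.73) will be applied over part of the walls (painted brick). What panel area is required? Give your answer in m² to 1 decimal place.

86.1

Total absorption A₁ = 612*0.03 + 609.1*0.01 + 14.9*0.04 + 612*0.03
  = 18.360 + 6.091 + 0.596 + 18.360 = 43.407 m² sabins.
Required A₂ = 0.161·3672/5.61 = 105.382 sabins.
ΔA needed = 105.382 − 43.407 = 61.975 sabins.
Net gain per m²: Δα = 0.73 − 0.01 = 0.72.
Panel area = 61.975 / 0.72 = 86.1 m².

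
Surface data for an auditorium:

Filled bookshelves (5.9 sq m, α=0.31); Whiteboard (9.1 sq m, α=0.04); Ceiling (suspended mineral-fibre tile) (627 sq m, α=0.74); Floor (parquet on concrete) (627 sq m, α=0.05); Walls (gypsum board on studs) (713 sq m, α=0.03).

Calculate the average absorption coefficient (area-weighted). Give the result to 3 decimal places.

Total surface area S = 1982.0 sq m.
A = 5.9×0.31 + 9.1×0.04 + 627×0.74 + 627×0.05 + 713×0.03 = 518.913 sabins.
ᾱ = A/S = 0.262.

0.262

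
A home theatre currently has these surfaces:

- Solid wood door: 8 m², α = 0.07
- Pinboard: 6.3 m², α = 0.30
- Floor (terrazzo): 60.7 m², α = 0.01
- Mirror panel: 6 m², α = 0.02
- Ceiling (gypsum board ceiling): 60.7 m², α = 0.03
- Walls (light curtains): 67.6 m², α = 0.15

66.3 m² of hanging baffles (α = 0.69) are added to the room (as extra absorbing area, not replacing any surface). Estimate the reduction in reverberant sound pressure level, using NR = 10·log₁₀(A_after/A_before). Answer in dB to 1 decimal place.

Summing Sᵢαᵢ: 0.560 + 1.890 + 0.607 + 0.120 + 1.821 + 10.140 → A_before = 15.138 sabins.
Treatment contributes 66.3·0.69 = 45.747 sabins.
New total A_after = 60.885 sabins.
NR = 10·log₁₀(60.885/15.138) = 6.0 dB.

6.0 dB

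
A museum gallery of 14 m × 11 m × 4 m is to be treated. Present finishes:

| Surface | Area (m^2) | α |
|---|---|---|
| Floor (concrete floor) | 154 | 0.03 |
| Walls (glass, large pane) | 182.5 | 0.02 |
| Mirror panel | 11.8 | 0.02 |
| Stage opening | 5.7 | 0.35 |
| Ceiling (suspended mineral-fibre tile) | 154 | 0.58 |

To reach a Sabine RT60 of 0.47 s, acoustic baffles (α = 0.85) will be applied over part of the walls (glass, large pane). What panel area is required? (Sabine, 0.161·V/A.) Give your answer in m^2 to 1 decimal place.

134.0

Total absorption A₁ = 154×0.03 + 182.5×0.02 + 11.8×0.02 + 5.7×0.35 + 154×0.58
  = 4.620 + 3.650 + 0.236 + 1.995 + 89.320 = 99.821 m^2 sabins.
Required A₂ = 0.161·616/0.47 = 211.013 sabins.
ΔA needed = 211.013 − 99.821 = 111.192 sabins.
Each m^2 of panel replacing the walls (glass, large pane) adds (0.85 − 0.02) = 0.83 sabins.
Panel area = 111.192 / 0.83 = 134.0 m^2.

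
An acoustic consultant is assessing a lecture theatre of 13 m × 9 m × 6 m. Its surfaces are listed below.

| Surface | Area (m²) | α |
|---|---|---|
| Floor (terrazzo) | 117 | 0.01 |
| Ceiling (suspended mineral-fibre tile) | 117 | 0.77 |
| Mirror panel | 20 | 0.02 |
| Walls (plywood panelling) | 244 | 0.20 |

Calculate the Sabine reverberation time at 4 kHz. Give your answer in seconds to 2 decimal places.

A = Σ Sᵢαᵢ = 117×0.01 + 117×0.77 + 20×0.02 + 244×0.20 = 140.460 sabins.
Room volume: 702 m³.
RT60 = 0.161 · V / A = 0.161 × 702 / 140.460 = 0.80 s.

0.80 s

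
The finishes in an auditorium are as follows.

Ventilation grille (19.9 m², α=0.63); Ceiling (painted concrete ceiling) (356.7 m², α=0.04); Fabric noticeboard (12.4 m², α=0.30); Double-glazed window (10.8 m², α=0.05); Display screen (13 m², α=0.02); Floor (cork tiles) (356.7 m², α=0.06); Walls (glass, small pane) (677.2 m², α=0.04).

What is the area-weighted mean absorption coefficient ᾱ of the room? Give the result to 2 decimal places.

S = Σ Sᵢ = 19.9 + 356.7 + 12.4 + 10.8 + 13 + 356.7 + 677.2 = 1446.7 m².
Weighted sum Σ Sα = 79.815.
ᾱ = 79.815 / 1446.7 = 0.06.

0.06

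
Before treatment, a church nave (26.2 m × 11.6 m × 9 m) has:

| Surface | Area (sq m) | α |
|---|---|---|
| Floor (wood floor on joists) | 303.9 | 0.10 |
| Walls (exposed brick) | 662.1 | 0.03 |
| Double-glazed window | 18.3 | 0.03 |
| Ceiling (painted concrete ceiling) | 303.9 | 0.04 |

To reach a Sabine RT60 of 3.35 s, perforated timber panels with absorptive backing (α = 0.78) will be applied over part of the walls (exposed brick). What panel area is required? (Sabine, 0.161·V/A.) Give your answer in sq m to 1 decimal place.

91.3

Summing Sᵢαᵢ: 30.390 + 19.863 + 0.549 + 12.156 → A₁ = 62.958 sabins.
Required A₂ = 0.161·2735.28/3.35 = 131.457 sabins.
ΔA needed = 131.457 − 62.958 = 68.499 sabins.
Each sq m of panel replacing the walls (exposed brick) adds (0.78 − 0.03) = 0.75 sabins.
Panel area = 68.499 / 0.75 = 91.3 sq m.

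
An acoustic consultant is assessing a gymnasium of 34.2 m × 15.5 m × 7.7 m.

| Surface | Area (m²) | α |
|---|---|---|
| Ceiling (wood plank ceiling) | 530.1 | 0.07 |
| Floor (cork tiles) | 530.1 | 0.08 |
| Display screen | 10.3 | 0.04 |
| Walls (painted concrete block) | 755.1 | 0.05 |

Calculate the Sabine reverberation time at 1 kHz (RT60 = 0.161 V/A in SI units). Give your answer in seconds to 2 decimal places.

5.58 sec

Equivalent absorption area: A = 530.1·0.07 + 530.1·0.08 + 10.3·0.04 + 755.1·0.05 = 117.682 m².
Volume V = 34.2 × 15.5 × 7.7 = 4081.77 m³.
Sabine: RT60 = 0.161 × 4081.77 / 117.682 = 5.58 s.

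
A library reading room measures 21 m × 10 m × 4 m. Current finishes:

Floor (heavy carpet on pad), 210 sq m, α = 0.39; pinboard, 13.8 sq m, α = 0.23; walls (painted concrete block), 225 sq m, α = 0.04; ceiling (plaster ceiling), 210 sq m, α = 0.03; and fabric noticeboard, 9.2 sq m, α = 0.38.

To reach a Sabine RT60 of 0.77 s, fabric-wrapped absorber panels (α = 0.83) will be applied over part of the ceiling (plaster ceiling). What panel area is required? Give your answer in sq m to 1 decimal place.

89.7

A₁ = Σ Sᵢαᵢ = 210·0.39 + 13.8·0.23 + 225·0.04 + 210·0.03 + 9.2·0.38 = 103.870 sabins.
V = 840 m³. Target absorption A₂ = 0.161 × 840 / 0.77 = 175.636 sabins.
Absorption to add: 175.636 − 103.870 = 71.766 sabins.
Net gain per sq m: Δα = 0.83 − 0.03 = 0.80.
Area = ΔA/Δα = 71.766/0.80 = 89.7 sq m.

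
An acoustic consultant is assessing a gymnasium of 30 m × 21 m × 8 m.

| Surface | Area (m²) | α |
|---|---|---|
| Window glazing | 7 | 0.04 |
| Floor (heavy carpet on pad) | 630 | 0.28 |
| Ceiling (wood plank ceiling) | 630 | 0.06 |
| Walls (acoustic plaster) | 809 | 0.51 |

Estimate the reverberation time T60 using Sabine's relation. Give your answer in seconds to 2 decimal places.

1.29 sec

Summing Sᵢαᵢ: 0.280 + 176.400 + 37.800 + 412.590 → A = 627.070 sabins.
Volume V = 30 × 21 × 8 = 5040 m³.
Sabine: RT60 = 0.161 × 5040 / 627.070 = 1.29 s.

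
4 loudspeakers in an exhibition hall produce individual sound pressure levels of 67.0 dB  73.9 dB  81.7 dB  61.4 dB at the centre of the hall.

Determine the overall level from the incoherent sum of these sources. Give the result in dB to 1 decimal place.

Sum in the linear (power) domain: Σ 10^(Lᵢ/10) = 10^(67.0/10) + 10^(73.9/10) + 10^(81.7/10) + 10^(61.4/10) = 1.789e+08.
Combined level = 10 log₁₀(1.789e+08) = 82.5 dB.

82.5 dB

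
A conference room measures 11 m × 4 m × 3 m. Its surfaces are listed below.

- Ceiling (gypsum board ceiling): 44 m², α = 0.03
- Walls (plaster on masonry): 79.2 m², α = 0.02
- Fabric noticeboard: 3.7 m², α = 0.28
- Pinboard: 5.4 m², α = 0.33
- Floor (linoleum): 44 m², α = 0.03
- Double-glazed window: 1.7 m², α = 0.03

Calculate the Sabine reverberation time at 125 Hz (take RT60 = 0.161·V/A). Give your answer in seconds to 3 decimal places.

2.996 s

Summing Sᵢαᵢ: 1.320 + 1.584 + 1.036 + 1.782 + 1.320 + 0.051 → A = 7.093 sabins.
Volume V = 11 × 4 × 3 = 132 m³.
T = 0.161 V/A = 0.161·132/7.093 = 2.996 s.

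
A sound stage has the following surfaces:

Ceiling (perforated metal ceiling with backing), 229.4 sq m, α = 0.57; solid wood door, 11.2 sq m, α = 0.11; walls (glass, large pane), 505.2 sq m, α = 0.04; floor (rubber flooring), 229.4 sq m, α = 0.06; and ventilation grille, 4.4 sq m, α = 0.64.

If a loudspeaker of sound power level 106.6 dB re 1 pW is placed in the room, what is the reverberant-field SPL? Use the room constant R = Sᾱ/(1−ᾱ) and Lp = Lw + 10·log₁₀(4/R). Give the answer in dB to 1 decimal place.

89.5 dB

A = 168.778 sabins; S = 979.6 sq m.
ᾱ = 0.1723, so room constant R = A/(1−ᾱ) = 203.912 sq m.
Lp = Lw + 10 log₁₀(4/R) = 106.6 -17.07 = 89.5 dB.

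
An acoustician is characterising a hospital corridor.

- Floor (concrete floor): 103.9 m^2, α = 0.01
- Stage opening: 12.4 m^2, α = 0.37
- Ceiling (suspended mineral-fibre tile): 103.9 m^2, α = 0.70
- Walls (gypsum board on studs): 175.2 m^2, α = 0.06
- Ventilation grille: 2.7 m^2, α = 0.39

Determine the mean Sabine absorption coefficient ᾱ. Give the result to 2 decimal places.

S = Σ Sᵢ = 103.9 + 12.4 + 103.9 + 175.2 + 2.7 = 398.1 m^2.
Weighted sum Σ Sα = 89.922.
ᾱ = A/S = 0.23.

0.23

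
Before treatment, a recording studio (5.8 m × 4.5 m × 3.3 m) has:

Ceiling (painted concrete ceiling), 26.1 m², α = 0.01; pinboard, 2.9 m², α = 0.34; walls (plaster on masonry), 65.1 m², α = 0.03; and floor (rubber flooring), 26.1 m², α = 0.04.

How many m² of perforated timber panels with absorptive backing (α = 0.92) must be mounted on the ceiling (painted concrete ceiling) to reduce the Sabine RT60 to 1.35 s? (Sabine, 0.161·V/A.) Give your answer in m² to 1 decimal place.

6.6

Total absorption A₁ = 26.1·0.01 + 2.9·0.34 + 65.1·0.03 + 26.1·0.04
  = 0.261 + 0.986 + 1.953 + 1.044 = 4.244 m² sabins.
Required A₂ = 0.161·86.13/1.35 = 10.272 sabins.
ΔA needed = 10.272 − 4.244 = 6.028 sabins.
Each m² of panel replacing the ceiling (painted concrete ceiling) adds (0.92 − 0.01) = 0.91 sabins.
Area = ΔA/Δα = 6.028/0.91 = 6.6 m².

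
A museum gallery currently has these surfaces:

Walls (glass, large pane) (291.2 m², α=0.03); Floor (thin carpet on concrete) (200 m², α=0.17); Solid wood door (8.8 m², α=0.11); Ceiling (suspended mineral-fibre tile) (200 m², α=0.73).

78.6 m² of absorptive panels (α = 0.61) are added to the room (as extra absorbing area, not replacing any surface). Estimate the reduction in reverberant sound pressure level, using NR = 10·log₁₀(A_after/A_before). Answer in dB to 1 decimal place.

1.0 dB

Equivalent absorption area: A_before = 291.2·0.03 + 200·0.17 + 8.8·0.11 + 200·0.73 = 189.704 m².
Treatment contributes 78.6·0.61 = 47.946 sabins.
New total A_after = 237.650 sabins.
NR = 10·log₁₀(237.650/189.704) = 1.0 dB.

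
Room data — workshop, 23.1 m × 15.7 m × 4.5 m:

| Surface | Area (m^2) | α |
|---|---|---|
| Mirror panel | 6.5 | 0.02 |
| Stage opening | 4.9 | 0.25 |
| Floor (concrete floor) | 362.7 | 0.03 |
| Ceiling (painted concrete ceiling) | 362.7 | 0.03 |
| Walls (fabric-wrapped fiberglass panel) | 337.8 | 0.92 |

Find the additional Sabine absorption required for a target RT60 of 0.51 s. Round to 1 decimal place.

Total absorption A₁ = 6.5*0.02 + 4.9*0.25 + 362.7*0.03 + 362.7*0.03 + 337.8*0.92
  = 0.130 + 1.225 + 10.881 + 10.881 + 310.776 = 333.893 m^2 sabins.
V = 1632.015 m³. Required absorption A₂ = 0.161 × 1632.015 / 0.51 = 515.205 sabins.
Additional absorption ΔA = 515.205 − 333.893 = 181.3 sabins.

181.3 sabins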